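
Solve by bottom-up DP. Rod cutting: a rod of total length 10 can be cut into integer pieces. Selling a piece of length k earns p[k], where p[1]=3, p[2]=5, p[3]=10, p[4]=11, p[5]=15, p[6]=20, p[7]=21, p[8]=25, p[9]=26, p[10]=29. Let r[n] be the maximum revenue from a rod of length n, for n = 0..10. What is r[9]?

30

   n    0    1    2    3    4    5    6    7    8    9   10
r[n]    0    3    6   10   13   16   20   23   26   30   33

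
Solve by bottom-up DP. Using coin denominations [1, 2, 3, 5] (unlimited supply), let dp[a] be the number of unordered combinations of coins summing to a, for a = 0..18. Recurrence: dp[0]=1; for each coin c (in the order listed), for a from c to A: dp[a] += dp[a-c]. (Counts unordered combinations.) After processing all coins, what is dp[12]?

29

after  coin     0     1     2     3     4     5     6     7     8     9    10    11    12    13    14    15    16    17    18
          1     1     1     1     1     1     1     1     1     1     1     1     1     1     1     1     1     1     1     1
          2     1     1     2     2     3     3     4     4     5     5     6     6     7     7     8     8     9     9    10
          3     1     1     2     3     4     5     7     8    10    12    14    16    19    21    24    27    30    33    37
          5     1     1     2     3     4     6     8    10    13    16    20    24    29    34    40    47    54    62    71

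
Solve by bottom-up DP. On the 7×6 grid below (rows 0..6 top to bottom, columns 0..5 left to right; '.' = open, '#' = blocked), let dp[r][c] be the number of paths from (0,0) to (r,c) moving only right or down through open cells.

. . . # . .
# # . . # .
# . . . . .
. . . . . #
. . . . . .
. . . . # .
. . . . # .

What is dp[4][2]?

1

r\c   0   1   2   3   4   5
  0   1   1   1   0   0   0
  1   0   0   1   1   0   0
  2   0   0   1   2   2   2
  3   0   0   1   3   5   0
  4   0   0   1   4   9   9
  5   0   0   1   5   0   9
  6   0   0   1   6   0   9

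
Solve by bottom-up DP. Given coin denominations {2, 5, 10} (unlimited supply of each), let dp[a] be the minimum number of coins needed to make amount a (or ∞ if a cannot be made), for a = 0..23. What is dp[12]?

2

 a  0  1  2  3  4  5  6  7  8  9 10 11 12 13 14 15 16 17 18 19 20 21 22 23
dp  0  -  1  -  2  1  3  2  4  3  1  4  2  5  3  2  4  3  5  4  2  5  3  6
(- denotes ∞ / unreachable)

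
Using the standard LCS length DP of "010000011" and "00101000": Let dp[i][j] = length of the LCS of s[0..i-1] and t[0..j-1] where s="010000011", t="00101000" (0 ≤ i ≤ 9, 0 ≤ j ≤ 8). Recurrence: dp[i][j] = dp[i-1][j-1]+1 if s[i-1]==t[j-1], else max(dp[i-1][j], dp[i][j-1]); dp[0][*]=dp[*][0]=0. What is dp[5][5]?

   ''  0  0  1  0  1  0  0  0
''  0  0  0  0  0  0  0  0  0
 0  0  1  1  1  1  1  1  1  1
 1  0  1  1  2  2  2  2  2  2
 0  0  1  2  2  3  3  3  3  3
 0  0  1  2  2  3  3  4  4  4
 0  0  1  2  2  3  3  4  5  5
 0  0  1  2  2  3  3  4  5  6
 0  0  1  2  2  3  3  4  5  6
 1  0  1  2  3  3  4  4  5  6
 1  0  1  2  3  3  4  4  5  6

3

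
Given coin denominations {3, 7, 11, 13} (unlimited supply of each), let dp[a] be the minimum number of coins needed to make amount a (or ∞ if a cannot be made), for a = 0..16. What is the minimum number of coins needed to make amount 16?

2

 a  0  1  2  3  4  5  6  7  8  9 10 11 12 13 14 15 16
dp  0  -  -  1  -  -  2  1  -  3  2  1  4  1  2  5  2
(- denotes ∞ / unreachable)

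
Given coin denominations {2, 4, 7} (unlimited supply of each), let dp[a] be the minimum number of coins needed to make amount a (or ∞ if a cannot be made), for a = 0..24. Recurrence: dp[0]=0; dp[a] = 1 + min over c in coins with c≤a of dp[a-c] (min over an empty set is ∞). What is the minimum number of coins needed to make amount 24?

 a  0  1  2  3  4  5  6  7  8  9 10 11 12 13 14 15 16 17 18 19 20 21 22 23 24
dp  0  -  1  -  1  -  2  1  2  2  3  2  3  3  2  3  3  4  3  4  4  3  4  4  5
(- denotes ∞ / unreachable)

5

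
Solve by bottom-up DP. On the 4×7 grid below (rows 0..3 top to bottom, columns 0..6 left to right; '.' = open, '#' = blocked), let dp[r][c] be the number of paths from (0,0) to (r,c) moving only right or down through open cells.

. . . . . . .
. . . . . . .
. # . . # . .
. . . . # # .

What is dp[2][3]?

r\c   0   1   2   3   4   5   6
  0   1   1   1   1   1   1   1
  1   1   2   3   4   5   6   7
  2   1   0   3   7   0   6  13
  3   1   1   4  11   0   0  13

7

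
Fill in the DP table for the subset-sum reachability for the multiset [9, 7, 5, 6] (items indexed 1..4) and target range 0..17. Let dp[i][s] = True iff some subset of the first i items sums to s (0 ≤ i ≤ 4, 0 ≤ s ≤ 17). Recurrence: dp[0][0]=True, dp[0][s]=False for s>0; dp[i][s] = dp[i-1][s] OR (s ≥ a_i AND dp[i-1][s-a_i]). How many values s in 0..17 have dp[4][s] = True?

i\s   0   1   2   3   4   5   6   7   8   9  10  11  12  13  14  15  16  17
  0   T   F   F   F   F   F   F   F   F   F   F   F   F   F   F   F   F   F
  1   T   F   F   F   F   F   F   F   F   T   F   F   F   F   F   F   F   F
  2   T   F   F   F   F   F   F   T   F   T   F   F   F   F   F   F   T   F
  3   T   F   F   F   F   T   F   T   F   T   F   F   T   F   T   F   T   F
  4   T   F   F   F   F   T   T   T   F   T   F   T   T   T   T   T   T   F

11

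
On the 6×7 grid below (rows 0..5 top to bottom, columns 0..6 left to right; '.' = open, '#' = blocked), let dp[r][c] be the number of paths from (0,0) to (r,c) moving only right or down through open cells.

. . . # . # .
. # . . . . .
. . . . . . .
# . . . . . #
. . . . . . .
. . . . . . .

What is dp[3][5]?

r\c   0   1   2   3   4   5   6
  0   1   1   1   0   0   0   0
  1   1   0   1   1   1   1   1
  2   1   1   2   3   4   5   6
  3   0   1   3   6  10  15   0
  4   0   1   4  10  20  35  35
  5   0   1   5  15  35  70 105

15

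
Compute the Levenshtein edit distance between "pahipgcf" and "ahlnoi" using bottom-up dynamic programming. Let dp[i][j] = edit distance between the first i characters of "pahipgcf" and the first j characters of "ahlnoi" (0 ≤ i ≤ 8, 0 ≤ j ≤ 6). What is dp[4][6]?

   ''  a  h  l  n  o  i
''  0  1  2  3  4  5  6
 p  1  1  2  3  4  5  6
 a  2  1  2  3  4  5  6
 h  3  2  1  2  3  4  5
 i  4  3  2  2  3  4  4
 p  5  4  3  3  3  4  5
 g  6  5  4  4  4  4  5
 c  7  6  5  5  5  5  5
 f  8  7  6  6  6  6  6

4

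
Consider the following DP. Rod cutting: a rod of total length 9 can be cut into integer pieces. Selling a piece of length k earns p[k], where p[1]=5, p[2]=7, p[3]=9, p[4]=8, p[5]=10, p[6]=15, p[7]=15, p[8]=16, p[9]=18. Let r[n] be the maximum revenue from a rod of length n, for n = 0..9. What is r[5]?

25

   n    0    1    2    3    4    5    6    7    8    9
r[n]    0    5   10   15   20   25   30   35   40   45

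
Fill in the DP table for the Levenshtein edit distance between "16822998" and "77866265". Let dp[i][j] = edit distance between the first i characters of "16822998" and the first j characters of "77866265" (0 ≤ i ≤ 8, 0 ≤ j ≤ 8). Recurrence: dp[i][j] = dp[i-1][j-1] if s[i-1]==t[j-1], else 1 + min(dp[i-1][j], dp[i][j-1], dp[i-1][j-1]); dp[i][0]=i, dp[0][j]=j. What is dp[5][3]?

4

   ''  7  7  8  6  6  2  6  5
''  0  1  2  3  4  5  6  7  8
 1  1  1  2  3  4  5  6  7  8
 6  2  2  2  3  3  4  5  6  7
 8  3  3  3  2  3  4  5  6  7
 2  4  4  4  3  3  4  4  5  6
 2  5  5  5  4  4  4  4  5  6
 9  6  6  6  5  5  5  5  5  6
 9  7  7  7  6  6  6  6  6  6
 8  8  8  8  7  7  7  7  7  7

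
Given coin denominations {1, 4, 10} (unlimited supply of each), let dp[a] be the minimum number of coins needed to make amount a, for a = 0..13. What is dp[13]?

4

 a  0  1  2  3  4  5  6  7  8  9 10 11 12 13
dp  0  1  2  3  1  2  3  4  2  3  1  2  3  4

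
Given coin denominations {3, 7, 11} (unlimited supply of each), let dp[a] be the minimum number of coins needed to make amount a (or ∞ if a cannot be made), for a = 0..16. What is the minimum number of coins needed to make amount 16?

4

 a  0  1  2  3  4  5  6  7  8  9 10 11 12 13 14 15 16
dp  0  -  -  1  -  -  2  1  -  3  2  1  4  3  2  5  4
(- denotes ∞ / unreachable)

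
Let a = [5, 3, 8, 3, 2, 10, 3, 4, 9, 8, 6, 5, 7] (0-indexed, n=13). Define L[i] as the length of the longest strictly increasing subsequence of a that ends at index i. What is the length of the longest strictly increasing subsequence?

5

   i    0    1    2    3    4    5    6    7    8    9   10   11   12
a[i]    5    3    8    3    2   10    3    4    9    8    6    5    7
L[i]    1    1    2    1    1    3    2    3    4    4    4    4    5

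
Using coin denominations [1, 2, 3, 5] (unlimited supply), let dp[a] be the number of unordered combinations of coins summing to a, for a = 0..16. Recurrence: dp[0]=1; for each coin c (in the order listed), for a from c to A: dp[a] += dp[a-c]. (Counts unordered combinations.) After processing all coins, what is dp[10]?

20

after  coin     0     1     2     3     4     5     6     7     8     9    10    11    12    13    14    15    16
          1     1     1     1     1     1     1     1     1     1     1     1     1     1     1     1     1     1
          2     1     1     2     2     3     3     4     4     5     5     6     6     7     7     8     8     9
          3     1     1     2     3     4     5     7     8    10    12    14    16    19    21    24    27    30
          5     1     1     2     3     4     6     8    10    13    16    20    24    29    34    40    47    54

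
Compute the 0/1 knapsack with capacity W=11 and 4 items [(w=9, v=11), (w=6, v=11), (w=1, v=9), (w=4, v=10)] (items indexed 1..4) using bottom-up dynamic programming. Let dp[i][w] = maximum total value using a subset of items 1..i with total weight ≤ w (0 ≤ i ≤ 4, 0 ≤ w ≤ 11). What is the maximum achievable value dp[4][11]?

i\w   0   1   2   3   4   5   6   7   8   9  10  11
  0   0   0   0   0   0   0   0   0   0   0   0   0
  1   0   0   0   0   0   0   0   0   0  11  11  11
  2   0   0   0   0   0   0  11  11  11  11  11  11
  3   0   9   9   9   9   9  11  20  20  20  20  20
  4   0   9   9   9  10  19  19  20  20  20  21  30

30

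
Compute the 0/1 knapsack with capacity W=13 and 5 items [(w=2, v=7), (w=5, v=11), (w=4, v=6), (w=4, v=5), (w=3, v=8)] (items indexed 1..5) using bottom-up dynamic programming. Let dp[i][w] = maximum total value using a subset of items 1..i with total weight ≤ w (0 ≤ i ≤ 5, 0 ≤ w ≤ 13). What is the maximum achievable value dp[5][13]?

26

i\w   0   1   2   3   4   5   6   7   8   9  10  11  12  13
  0   0   0   0   0   0   0   0   0   0   0   0   0   0   0
  1   0   0   7   7   7   7   7   7   7   7   7   7   7   7
  2   0   0   7   7   7  11  11  18  18  18  18  18  18  18
  3   0   0   7   7   7  11  13  18  18  18  18  24  24  24
  4   0   0   7   7   7  11  13  18  18  18  18  24  24  24
  5   0   0   7   8   8  15  15  18  19  21  26  26  26  26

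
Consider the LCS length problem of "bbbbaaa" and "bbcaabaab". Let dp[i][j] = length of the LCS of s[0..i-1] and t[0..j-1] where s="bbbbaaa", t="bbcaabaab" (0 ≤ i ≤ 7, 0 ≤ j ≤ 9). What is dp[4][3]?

2

   ''  b  b  c  a  a  b  a  a  b
''  0  0  0  0  0  0  0  0  0  0
 b  0  1  1  1  1  1  1  1  1  1
 b  0  1  2  2  2  2  2  2  2  2
 b  0  1  2  2  2  2  3  3  3  3
 b  0  1  2  2  2  2  3  3  3  4
 a  0  1  2  2  3  3  3  4  4  4
 a  0  1  2  2  3  4  4  4  5  5
 a  0  1  2  2  3  4  4  5  5  5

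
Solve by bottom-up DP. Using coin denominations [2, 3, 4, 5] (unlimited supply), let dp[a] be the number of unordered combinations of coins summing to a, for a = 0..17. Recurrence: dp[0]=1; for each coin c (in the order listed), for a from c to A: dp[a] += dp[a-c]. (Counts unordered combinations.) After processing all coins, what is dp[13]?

10

after  coin     0     1     2     3     4     5     6     7     8     9    10    11    12    13    14    15    16    17
          2     1     0     1     0     1     0     1     0     1     0     1     0     1     0     1     0     1     0
          3     1     0     1     1     1     1     2     1     2     2     2     2     3     2     3     3     3     3
          4     1     0     1     1     2     1     3     2     4     3     5     4     7     5     8     7    10     8
          5     1     0     1     1     2     2     3     3     5     5     7     7    10    10    13    14    17    18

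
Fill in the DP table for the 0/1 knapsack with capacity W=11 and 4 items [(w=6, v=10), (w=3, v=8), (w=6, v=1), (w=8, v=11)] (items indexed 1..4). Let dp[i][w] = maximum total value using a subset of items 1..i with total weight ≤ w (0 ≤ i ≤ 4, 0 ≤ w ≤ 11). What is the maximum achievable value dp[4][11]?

i\w   0   1   2   3   4   5   6   7   8   9  10  11
  0   0   0   0   0   0   0   0   0   0   0   0   0
  1   0   0   0   0   0   0  10  10  10  10  10  10
  2   0   0   0   8   8   8  10  10  10  18  18  18
  3   0   0   0   8   8   8  10  10  10  18  18  18
  4   0   0   0   8   8   8  10  10  11  18  18  19

19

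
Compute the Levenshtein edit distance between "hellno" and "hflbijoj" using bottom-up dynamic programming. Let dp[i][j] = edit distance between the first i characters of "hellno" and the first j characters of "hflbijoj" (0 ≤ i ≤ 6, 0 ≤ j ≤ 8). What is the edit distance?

   ''  h  f  l  b  i  j  o  j
''  0  1  2  3  4  5  6  7  8
 h  1  0  1  2  3  4  5  6  7
 e  2  1  1  2  3  4  5  6  7
 l  3  2  2  1  2  3  4  5  6
 l  4  3  3  2  2  3  4  5  6
 n  5  4  4  3  3  3  4  5  6
 o  6  5  5  4  4  4  4  4  5

5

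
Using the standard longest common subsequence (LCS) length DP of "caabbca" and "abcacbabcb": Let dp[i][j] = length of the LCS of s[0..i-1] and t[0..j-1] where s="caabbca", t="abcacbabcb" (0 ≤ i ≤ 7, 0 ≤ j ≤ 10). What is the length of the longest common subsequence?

5

   ''  a  b  c  a  c  b  a  b  c  b
''  0  0  0  0  0  0  0  0  0  0  0
 c  0  0  0  1  1  1  1  1  1  1  1
 a  0  1  1  1  2  2  2  2  2  2  2
 a  0  1  1  1  2  2  2  3  3  3  3
 b  0  1  2  2  2  2  3  3  4  4  4
 b  0  1  2  2  2  2  3  3  4  4  5
 c  0  1  2  3  3  3  3  3  4  5  5
 a  0  1  2  3  4  4  4  4  4  5  5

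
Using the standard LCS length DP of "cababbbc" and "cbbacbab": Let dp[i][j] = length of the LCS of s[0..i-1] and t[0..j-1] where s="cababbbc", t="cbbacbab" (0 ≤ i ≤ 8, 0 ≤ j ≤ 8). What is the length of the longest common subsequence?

   ''  c  b  b  a  c  b  a  b
''  0  0  0  0  0  0  0  0  0
 c  0  1  1  1  1  1  1  1  1
 a  0  1  1  1  2  2  2  2  2
 b  0  1  2  2  2  2  3  3  3
 a  0  1  2  2  3  3  3  4  4
 b  0  1  2  3  3  3  4  4  5
 b  0  1  2  3  3  3  4  4  5
 b  0  1  2  3  3  3  4  4  5
 c  0  1  2  3  3  4  4  4  5

5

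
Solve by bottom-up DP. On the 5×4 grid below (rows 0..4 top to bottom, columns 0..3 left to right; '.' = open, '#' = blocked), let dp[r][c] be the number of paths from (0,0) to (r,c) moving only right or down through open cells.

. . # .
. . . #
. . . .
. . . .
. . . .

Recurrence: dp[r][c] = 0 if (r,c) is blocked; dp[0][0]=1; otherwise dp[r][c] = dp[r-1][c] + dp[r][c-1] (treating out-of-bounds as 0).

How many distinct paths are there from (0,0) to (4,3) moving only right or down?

r\c   0   1   2   3
  0   1   1   0   0
  1   1   2   2   0
  2   1   3   5   5
  3   1   4   9  14
  4   1   5  14  28

28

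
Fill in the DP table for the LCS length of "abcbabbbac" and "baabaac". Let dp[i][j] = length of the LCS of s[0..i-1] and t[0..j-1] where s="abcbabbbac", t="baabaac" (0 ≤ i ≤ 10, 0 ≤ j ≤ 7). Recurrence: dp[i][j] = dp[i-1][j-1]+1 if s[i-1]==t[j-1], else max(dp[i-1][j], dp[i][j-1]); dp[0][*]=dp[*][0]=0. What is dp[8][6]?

3

   ''  b  a  a  b  a  a  c
''  0  0  0  0  0  0  0  0
 a  0  0  1  1  1  1  1  1
 b  0  1  1  1  2  2  2  2
 c  0  1  1  1  2  2  2  3
 b  0  1  1  1  2  2  2  3
 a  0  1  2  2  2  3  3  3
 b  0  1  2  2  3  3  3  3
 b  0  1  2  2  3  3  3  3
 b  0  1  2  2  3  3  3  3
 a  0  1  2  3  3  4  4  4
 c  0  1  2  3  3  4  4  5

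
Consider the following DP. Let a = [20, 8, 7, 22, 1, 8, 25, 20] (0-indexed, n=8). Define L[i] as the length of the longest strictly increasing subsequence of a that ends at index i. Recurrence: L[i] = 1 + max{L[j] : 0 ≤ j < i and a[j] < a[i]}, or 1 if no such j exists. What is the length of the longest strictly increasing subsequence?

3

   i    0    1    2    3    4    5    6    7
a[i]   20    8    7   22    1    8   25   20
L[i]    1    1    1    2    1    2    3    3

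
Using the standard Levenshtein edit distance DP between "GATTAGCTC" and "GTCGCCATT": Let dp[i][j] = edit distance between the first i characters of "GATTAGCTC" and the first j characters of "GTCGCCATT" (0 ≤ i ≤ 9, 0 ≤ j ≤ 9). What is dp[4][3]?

2

   ''  G  T  C  G  C  C  A  T  T
''  0  1  2  3  4  5  6  7  8  9
 G  1  0  1  2  3  4  5  6  7  8
 A  2  1  1  2  3  4  5  5  6  7
 T  3  2  1  2  3  4  5  6  5  6
 T  4  3  2  2  3  4  5  6  6  5
 A  5  4  3  3  3  4  5  5  6  6
 G  6  5  4  4  3  4  5  6  6  7
 C  7  6  5  4  4  3  4  5  6  7
 T  8  7  6  5  5  4  4  5  5  6
 C  9  8  7  6  6  5  4  5  6  6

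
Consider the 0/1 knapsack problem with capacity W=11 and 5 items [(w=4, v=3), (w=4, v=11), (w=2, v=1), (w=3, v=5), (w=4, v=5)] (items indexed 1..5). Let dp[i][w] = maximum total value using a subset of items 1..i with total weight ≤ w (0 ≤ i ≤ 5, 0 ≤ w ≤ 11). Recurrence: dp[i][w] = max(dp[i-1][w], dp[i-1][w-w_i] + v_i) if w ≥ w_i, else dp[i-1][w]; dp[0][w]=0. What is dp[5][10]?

17

i\w   0   1   2   3   4   5   6   7   8   9  10  11
  0   0   0   0   0   0   0   0   0   0   0   0   0
  1   0   0   0   0   3   3   3   3   3   3   3   3
  2   0   0   0   0  11  11  11  11  14  14  14  14
  3   0   0   1   1  11  11  12  12  14  14  15  15
  4   0   0   1   5  11  11  12  16  16  17  17  19
  5   0   0   1   5  11  11  12  16  16  17  17  21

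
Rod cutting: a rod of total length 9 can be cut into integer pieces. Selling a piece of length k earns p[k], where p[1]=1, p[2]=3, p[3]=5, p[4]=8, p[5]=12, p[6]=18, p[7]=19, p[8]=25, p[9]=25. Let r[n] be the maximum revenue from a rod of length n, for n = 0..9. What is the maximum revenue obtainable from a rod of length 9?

26

   n    0    1    2    3    4    5    6    7    8    9
r[n]    0    1    3    5    8   12   18   19   25   26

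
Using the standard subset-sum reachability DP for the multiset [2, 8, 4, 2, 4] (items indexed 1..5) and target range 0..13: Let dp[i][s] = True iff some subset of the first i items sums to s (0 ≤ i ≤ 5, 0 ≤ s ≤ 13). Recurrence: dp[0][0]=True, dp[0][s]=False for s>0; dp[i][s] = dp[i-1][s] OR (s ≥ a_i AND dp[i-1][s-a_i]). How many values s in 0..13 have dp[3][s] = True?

i\s   0   1   2   3   4   5   6   7   8   9  10  11  12  13
  0   T   F   F   F   F   F   F   F   F   F   F   F   F   F
  1   T   F   T   F   F   F   F   F   F   F   F   F   F   F
  2   T   F   T   F   F   F   F   F   T   F   T   F   F   F
  3   T   F   T   F   T   F   T   F   T   F   T   F   T   F
  4   T   F   T   F   T   F   T   F   T   F   T   F   T   F
  5   T   F   T   F   T   F   T   F   T   F   T   F   T   F

7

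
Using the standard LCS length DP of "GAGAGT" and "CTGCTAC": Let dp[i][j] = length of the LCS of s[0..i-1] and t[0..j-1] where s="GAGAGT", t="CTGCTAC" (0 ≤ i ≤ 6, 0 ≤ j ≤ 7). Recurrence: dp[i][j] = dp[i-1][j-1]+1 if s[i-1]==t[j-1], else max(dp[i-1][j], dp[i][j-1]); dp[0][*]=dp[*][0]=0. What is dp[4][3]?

   ''  C  T  G  C  T  A  C
''  0  0  0  0  0  0  0  0
 G  0  0  0  1  1  1  1  1
 A  0  0  0  1  1  1  2  2
 G  0  0  0  1  1  1  2  2
 A  0  0  0  1  1  1  2  2
 G  0  0  0  1  1  1  2  2
 T  0  0  1  1  1  2  2  2

1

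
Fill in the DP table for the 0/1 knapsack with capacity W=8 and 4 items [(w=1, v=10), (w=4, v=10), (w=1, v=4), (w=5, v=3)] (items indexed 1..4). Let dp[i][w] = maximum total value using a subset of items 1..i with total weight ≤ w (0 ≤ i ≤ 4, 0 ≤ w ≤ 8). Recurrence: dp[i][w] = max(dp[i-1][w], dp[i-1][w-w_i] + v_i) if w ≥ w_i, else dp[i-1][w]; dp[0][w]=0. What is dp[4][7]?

24

i\w   0   1   2   3   4   5   6   7   8
  0   0   0   0   0   0   0   0   0   0
  1   0  10  10  10  10  10  10  10  10
  2   0  10  10  10  10  20  20  20  20
  3   0  10  14  14  14  20  24  24  24
  4   0  10  14  14  14  20  24  24  24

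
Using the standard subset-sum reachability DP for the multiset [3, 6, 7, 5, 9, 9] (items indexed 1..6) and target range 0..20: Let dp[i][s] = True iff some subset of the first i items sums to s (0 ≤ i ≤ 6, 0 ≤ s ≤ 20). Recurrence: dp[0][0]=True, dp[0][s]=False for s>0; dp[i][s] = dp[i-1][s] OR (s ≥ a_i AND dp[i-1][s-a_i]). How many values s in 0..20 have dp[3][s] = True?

i\s   0   1   2   3   4   5   6   7   8   9  10  11  12  13  14  15  16  17  18  19  20
  0   T   F   F   F   F   F   F   F   F   F   F   F   F   F   F   F   F   F   F   F   F
  1   T   F   F   T   F   F   F   F   F   F   F   F   F   F   F   F   F   F   F   F   F
  2   T   F   F   T   F   F   T   F   F   T   F   F   F   F   F   F   F   F   F   F   F
  3   T   F   F   T   F   F   T   T   F   T   T   F   F   T   F   F   T   F   F   F   F
  4   T   F   F   T   F   T   T   T   T   T   T   T   T   T   T   T   T   F   T   F   F
  5   T   F   F   T   F   T   T   T   T   T   T   T   T   T   T   T   T   T   T   T   T
  6   T   F   F   T   F   T   T   T   T   T   T   T   T   T   T   T   T   T   T   T   T

8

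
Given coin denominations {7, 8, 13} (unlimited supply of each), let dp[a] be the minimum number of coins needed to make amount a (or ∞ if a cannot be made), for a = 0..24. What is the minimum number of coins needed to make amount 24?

3

 a  0  1  2  3  4  5  6  7  8  9 10 11 12 13 14 15 16 17 18 19 20 21 22 23 24
dp  0  -  -  -  -  -  -  1  1  -  -  -  -  1  2  2  2  -  -  -  2  2  3  3  3
(- denotes ∞ / unreachable)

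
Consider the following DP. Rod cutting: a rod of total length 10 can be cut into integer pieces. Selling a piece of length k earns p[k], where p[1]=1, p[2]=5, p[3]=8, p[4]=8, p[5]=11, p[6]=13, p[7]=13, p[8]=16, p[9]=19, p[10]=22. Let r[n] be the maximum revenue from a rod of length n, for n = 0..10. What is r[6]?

   n    0    1    2    3    4    5    6    7    8    9   10
r[n]    0    1    5    8   10   13   16   18   21   24   26

16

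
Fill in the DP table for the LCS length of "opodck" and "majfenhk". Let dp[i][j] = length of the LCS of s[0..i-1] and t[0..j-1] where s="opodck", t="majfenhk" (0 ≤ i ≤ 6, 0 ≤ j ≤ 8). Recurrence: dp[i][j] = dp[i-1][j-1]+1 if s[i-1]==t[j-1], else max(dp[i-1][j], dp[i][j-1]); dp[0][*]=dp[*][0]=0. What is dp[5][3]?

0

   ''  m  a  j  f  e  n  h  k
''  0  0  0  0  0  0  0  0  0
 o  0  0  0  0  0  0  0  0  0
 p  0  0  0  0  0  0  0  0  0
 o  0  0  0  0  0  0  0  0  0
 d  0  0  0  0  0  0  0  0  0
 c  0  0  0  0  0  0  0  0  0
 k  0  0  0  0  0  0  0  0  1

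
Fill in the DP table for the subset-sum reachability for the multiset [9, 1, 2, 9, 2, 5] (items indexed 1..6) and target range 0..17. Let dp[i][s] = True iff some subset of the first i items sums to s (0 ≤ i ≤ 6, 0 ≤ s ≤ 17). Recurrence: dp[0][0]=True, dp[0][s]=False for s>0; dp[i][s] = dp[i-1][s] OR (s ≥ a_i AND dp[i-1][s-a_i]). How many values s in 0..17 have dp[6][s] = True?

18

i\s   0   1   2   3   4   5   6   7   8   9  10  11  12  13  14  15  16  17
  0   T   F   F   F   F   F   F   F   F   F   F   F   F   F   F   F   F   F
  1   T   F   F   F   F   F   F   F   F   T   F   F   F   F   F   F   F   F
  2   T   T   F   F   F   F   F   F   F   T   T   F   F   F   F   F   F   F
  3   T   T   T   T   F   F   F   F   F   T   T   T   T   F   F   F   F   F
  4   T   T   T   T   F   F   F   F   F   T   T   T   T   F   F   F   F   F
  5   T   T   T   T   T   T   F   F   F   T   T   T   T   T   T   F   F   F
  6   T   T   T   T   T   T   T   T   T   T   T   T   T   T   T   T   T   T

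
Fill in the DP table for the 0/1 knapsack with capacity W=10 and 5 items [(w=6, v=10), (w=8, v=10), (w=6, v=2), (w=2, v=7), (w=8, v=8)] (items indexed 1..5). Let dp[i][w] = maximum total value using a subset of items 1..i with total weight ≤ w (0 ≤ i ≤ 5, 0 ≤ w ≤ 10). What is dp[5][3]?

7

i\w   0   1   2   3   4   5   6   7   8   9  10
  0   0   0   0   0   0   0   0   0   0   0   0
  1   0   0   0   0   0   0  10  10  10  10  10
  2   0   0   0   0   0   0  10  10  10  10  10
  3   0   0   0   0   0   0  10  10  10  10  10
  4   0   0   7   7   7   7  10  10  17  17  17
  5   0   0   7   7   7   7  10  10  17  17  17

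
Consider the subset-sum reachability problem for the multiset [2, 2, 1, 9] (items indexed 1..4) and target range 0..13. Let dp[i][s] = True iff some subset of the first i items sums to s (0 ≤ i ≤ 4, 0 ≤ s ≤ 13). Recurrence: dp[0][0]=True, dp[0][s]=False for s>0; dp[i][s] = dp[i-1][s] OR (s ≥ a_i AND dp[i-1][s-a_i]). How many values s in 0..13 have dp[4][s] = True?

i\s   0   1   2   3   4   5   6   7   8   9  10  11  12  13
  0   T   F   F   F   F   F   F   F   F   F   F   F   F   F
  1   T   F   T   F   F   F   F   F   F   F   F   F   F   F
  2   T   F   T   F   T   F   F   F   F   F   F   F   F   F
  3   T   T   T   T   T   T   F   F   F   F   F   F   F   F
  4   T   T   T   T   T   T   F   F   F   T   T   T   T   T

11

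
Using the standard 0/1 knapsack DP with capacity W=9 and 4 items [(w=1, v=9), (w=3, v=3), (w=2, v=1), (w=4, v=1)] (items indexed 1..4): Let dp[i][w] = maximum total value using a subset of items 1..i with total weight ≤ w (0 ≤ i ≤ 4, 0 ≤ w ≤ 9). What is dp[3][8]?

i\w   0   1   2   3   4   5   6   7   8   9
  0   0   0   0   0   0   0   0   0   0   0
  1   0   9   9   9   9   9   9   9   9   9
  2   0   9   9   9  12  12  12  12  12  12
  3   0   9   9  10  12  12  13  13  13  13
  4   0   9   9  10  12  12  13  13  13  13

13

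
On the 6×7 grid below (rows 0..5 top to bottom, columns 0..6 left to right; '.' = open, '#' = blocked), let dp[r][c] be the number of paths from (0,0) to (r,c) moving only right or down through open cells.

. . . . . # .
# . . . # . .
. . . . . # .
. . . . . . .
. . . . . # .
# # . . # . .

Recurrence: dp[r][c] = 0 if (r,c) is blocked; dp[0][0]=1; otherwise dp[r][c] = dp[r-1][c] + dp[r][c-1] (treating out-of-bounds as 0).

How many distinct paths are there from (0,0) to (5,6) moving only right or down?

r\c   0   1   2   3   4   5   6
  0   1   1   1   1   1   0   0
  1   0   1   2   3   0   0   0
  2   0   1   3   6   6   0   0
  3   0   1   4  10  16  16  16
  4   0   1   5  15  31   0  16
  5   0   0   5  20   0   0  16

16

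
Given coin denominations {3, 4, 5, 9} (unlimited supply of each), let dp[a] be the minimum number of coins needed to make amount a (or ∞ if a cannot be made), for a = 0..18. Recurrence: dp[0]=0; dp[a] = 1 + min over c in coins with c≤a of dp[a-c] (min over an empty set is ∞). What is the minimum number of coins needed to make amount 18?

 a  0  1  2  3  4  5  6  7  8  9 10 11 12 13 14 15 16 17 18
dp  0  -  -  1  1  1  2  2  2  1  2  3  2  2  2  3  3  3  2
(- denotes ∞ / unreachable)

2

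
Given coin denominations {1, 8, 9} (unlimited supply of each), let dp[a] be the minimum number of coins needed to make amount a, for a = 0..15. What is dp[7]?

 a  0  1  2  3  4  5  6  7  8  9 10 11 12 13 14 15
dp  0  1  2  3  4  5  6  7  1  1  2  3  4  5  6  7

7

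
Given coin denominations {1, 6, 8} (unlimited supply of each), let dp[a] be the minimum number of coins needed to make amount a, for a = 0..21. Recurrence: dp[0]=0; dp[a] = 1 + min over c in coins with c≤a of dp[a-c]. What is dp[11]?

 a  0  1  2  3  4  5  6  7  8  9 10 11 12 13 14 15 16 17 18 19 20 21
dp  0  1  2  3  4  5  1  2  1  2  3  4  2  3  2  3  2  3  3  4  3  4

4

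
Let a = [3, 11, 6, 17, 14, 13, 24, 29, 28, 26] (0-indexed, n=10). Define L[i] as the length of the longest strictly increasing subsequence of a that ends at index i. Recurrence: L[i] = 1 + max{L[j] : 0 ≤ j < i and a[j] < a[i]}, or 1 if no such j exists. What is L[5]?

   i    0    1    2    3    4    5    6    7    8    9
a[i]    3   11    6   17   14   13   24   29   28   26
L[i]    1    2    2    3    3    3    4    5    5    5

3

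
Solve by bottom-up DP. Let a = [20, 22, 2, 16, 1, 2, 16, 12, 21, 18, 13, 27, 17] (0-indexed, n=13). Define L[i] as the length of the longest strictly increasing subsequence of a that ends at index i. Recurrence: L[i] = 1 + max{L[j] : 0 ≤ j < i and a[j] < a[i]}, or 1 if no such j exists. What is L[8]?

4

   i    0    1    2    3    4    5    6    7    8    9   10   11   12
a[i]   20   22    2   16    1    2   16   12   21   18   13   27   17
L[i]    1    2    1    2    1    2    3    3    4    4    4    5    5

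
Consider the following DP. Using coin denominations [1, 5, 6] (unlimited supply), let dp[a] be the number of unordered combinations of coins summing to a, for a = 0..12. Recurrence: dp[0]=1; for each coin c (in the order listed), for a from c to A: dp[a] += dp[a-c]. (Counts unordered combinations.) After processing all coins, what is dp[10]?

4

after  coin     0     1     2     3     4     5     6     7     8     9    10    11    12
          1     1     1     1     1     1     1     1     1     1     1     1     1     1
          5     1     1     1     1     1     2     2     2     2     2     3     3     3
          6     1     1     1     1     1     2     3     3     3     3     4     5     6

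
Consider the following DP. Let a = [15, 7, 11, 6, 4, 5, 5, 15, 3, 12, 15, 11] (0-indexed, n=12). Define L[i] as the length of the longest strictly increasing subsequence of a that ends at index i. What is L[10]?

4

   i    0    1    2    3    4    5    6    7    8    9   10   11
a[i]   15    7   11    6    4    5    5   15    3   12   15   11
L[i]    1    1    2    1    1    2    2    3    1    3    4    3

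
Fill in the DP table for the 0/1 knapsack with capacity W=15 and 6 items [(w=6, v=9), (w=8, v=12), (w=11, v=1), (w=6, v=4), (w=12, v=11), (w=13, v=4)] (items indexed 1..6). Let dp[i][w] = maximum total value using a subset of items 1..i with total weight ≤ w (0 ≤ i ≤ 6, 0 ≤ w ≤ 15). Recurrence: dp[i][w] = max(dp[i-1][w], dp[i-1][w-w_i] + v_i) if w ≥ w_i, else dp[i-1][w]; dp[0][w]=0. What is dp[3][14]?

21

i\w   0   1   2   3   4   5   6   7   8   9  10  11  12  13  14  15
  0   0   0   0   0   0   0   0   0   0   0   0   0   0   0   0   0
  1   0   0   0   0   0   0   9   9   9   9   9   9   9   9   9   9
  2   0   0   0   0   0   0   9   9  12  12  12  12  12  12  21  21
  3   0   0   0   0   0   0   9   9  12  12  12  12  12  12  21  21
  4   0   0   0   0   0   0   9   9  12  12  12  12  13  13  21  21
  5   0   0   0   0   0   0   9   9  12  12  12  12  13  13  21  21
  6   0   0   0   0   0   0   9   9  12  12  12  12  13  13  21  21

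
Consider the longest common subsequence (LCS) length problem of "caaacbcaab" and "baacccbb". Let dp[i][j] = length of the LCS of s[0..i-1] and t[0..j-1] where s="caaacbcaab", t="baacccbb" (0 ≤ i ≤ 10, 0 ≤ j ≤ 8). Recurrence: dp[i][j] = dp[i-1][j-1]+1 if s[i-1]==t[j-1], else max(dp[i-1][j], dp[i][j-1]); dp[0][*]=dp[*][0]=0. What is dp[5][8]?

   ''  b  a  a  c  c  c  b  b
''  0  0  0  0  0  0  0  0  0
 c  0  0  0  0  1  1  1  1  1
 a  0  0  1  1  1  1  1  1  1
 a  0  0  1  2  2  2  2  2  2
 a  0  0  1  2  2  2  2  2  2
 c  0  0  1  2  3  3  3  3  3
 b  0  1  1  2  3  3  3  4  4
 c  0  1  1  2  3  4  4  4  4
 a  0  1  2  2  3  4  4  4  4
 a  0  1  2  3  3  4  4  4  4
 b  0  1  2  3  3  4  4  5  5

3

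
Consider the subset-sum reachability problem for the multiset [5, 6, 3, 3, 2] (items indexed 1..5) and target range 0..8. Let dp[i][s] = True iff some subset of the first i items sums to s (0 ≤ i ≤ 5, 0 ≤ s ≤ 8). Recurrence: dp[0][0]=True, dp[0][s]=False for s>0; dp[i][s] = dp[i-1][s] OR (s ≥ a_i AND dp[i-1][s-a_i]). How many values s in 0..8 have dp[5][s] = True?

7

i\s   0   1   2   3   4   5   6   7   8
  0   T   F   F   F   F   F   F   F   F
  1   T   F   F   F   F   T   F   F   F
  2   T   F   F   F   F   T   T   F   F
  3   T   F   F   T   F   T   T   F   T
  4   T   F   F   T   F   T   T   F   T
  5   T   F   T   T   F   T   T   T   T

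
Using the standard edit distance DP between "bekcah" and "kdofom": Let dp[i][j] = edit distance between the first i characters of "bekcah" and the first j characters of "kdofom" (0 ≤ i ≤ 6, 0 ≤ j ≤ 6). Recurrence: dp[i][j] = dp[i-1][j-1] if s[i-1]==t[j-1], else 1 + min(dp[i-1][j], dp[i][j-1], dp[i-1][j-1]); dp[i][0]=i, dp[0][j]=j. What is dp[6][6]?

   ''  k  d  o  f  o  m
''  0  1  2  3  4  5  6
 b  1  1  2  3  4  5  6
 e  2  2  2  3  4  5  6
 k  3  2  3  3  4  5  6
 c  4  3  3  4  4  5  6
 a  5  4  4  4  5  5  6
 h  6  5  5  5  5  6  6

6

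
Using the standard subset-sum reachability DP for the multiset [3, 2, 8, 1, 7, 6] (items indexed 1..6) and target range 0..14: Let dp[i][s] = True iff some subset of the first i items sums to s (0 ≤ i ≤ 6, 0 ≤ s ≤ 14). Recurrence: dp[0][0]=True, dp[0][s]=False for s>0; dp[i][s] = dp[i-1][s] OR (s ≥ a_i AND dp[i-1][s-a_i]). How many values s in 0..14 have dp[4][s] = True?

14

i\s   0   1   2   3   4   5   6   7   8   9  10  11  12  13  14
  0   T   F   F   F   F   F   F   F   F   F   F   F   F   F   F
  1   T   F   F   T   F   F   F   F   F   F   F   F   F   F   F
  2   T   F   T   T   F   T   F   F   F   F   F   F   F   F   F
  3   T   F   T   T   F   T   F   F   T   F   T   T   F   T   F
  4   T   T   T   T   T   T   T   F   T   T   T   T   T   T   T
  5   T   T   T   T   T   T   T   T   T   T   T   T   T   T   T
  6   T   T   T   T   T   T   T   T   T   T   T   T   T   T   T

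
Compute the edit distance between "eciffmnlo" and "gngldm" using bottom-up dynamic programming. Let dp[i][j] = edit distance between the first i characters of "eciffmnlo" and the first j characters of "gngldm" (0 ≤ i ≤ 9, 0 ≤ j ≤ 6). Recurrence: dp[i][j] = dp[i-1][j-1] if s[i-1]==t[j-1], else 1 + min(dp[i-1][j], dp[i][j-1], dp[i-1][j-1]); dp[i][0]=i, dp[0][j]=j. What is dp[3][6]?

   ''  g  n  g  l  d  m
''  0  1  2  3  4  5  6
 e  1  1  2  3  4  5  6
 c  2  2  2  3  4  5  6
 i  3  3  3  3  4  5  6
 f  4  4  4  4  4  5  6
 f  5  5  5  5  5  5  6
 m  6  6  6  6  6  6  5
 n  7  7  6  7  7  7  6
 l  8  8  7  7  7  8  7
 o  9  9  8  8  8  8  8

6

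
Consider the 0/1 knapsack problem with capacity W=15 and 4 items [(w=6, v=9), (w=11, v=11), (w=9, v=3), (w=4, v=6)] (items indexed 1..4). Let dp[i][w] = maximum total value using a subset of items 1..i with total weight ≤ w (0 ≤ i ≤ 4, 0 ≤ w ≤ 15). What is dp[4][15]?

17

i\w   0   1   2   3   4   5   6   7   8   9  10  11  12  13  14  15
  0   0   0   0   0   0   0   0   0   0   0   0   0   0   0   0   0
  1   0   0   0   0   0   0   9   9   9   9   9   9   9   9   9   9
  2   0   0   0   0   0   0   9   9   9   9   9  11  11  11  11  11
  3   0   0   0   0   0   0   9   9   9   9   9  11  11  11  11  12
  4   0   0   0   0   6   6   9   9   9   9  15  15  15  15  15  17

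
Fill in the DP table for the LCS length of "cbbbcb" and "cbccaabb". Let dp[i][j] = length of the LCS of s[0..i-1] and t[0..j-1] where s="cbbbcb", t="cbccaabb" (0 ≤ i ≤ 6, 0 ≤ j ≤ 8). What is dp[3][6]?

2

   ''  c  b  c  c  a  a  b  b
''  0  0  0  0  0  0  0  0  0
 c  0  1  1  1  1  1  1  1  1
 b  0  1  2  2  2  2  2  2  2
 b  0  1  2  2  2  2  2  3  3
 b  0  1  2  2  2  2  2  3  4
 c  0  1  2  3  3  3  3  3  4
 b  0  1  2  3  3  3  3  4  4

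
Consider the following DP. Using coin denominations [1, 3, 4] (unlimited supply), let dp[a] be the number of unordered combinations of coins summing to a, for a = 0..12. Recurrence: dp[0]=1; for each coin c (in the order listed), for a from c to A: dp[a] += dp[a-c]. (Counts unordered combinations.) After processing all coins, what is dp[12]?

after  coin     0     1     2     3     4     5     6     7     8     9    10    11    12
          1     1     1     1     1     1     1     1     1     1     1     1     1     1
          3     1     1     1     2     2     2     3     3     3     4     4     4     5
          4     1     1     1     2     3     3     4     5     6     7     8     9    11

11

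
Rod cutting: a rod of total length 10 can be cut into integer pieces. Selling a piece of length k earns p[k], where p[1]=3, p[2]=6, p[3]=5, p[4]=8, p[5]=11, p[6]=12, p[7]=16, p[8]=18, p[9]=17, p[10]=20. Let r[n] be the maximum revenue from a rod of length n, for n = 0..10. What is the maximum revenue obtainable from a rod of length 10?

30

   n    0    1    2    3    4    5    6    7    8    9   10
r[n]    0    3    6    9   12   15   18   21   24   27   30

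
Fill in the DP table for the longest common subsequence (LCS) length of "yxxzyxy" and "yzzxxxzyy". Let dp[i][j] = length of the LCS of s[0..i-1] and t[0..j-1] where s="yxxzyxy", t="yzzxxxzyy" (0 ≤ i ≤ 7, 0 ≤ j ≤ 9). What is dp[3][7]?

   ''  y  z  z  x  x  x  z  y  y
''  0  0  0  0  0  0  0  0  0  0
 y  0  1  1  1  1  1  1  1  1  1
 x  0  1  1  1  2  2  2  2  2  2
 x  0  1  1  1  2  3  3  3  3  3
 z  0  1  2  2  2  3  3  4  4  4
 y  0  1  2  2  2  3  3  4  5  5
 x  0  1  2  2  3  3  4  4  5  5
 y  0  1  2  2  3  3  4  4  5  6

3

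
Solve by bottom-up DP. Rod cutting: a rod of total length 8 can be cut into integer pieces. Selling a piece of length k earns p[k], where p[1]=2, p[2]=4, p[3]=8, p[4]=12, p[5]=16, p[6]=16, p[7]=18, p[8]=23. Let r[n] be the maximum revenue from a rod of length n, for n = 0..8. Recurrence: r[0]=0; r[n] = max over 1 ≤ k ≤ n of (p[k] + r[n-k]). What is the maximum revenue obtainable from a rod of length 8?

   n    0    1    2    3    4    5    6    7    8
r[n]    0    2    4    8   12   16   18   20   24

24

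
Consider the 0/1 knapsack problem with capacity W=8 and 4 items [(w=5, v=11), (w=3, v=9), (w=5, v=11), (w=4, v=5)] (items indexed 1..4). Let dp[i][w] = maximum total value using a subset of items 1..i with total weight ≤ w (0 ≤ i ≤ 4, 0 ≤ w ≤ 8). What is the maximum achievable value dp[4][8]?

i\w   0   1   2   3   4   5   6   7   8
  0   0   0   0   0   0   0   0   0   0
  1   0   0   0   0   0  11  11  11  11
  2   0   0   0   9   9  11  11  11  20
  3   0   0   0   9   9  11  11  11  20
  4   0   0   0   9   9  11  11  14  20

20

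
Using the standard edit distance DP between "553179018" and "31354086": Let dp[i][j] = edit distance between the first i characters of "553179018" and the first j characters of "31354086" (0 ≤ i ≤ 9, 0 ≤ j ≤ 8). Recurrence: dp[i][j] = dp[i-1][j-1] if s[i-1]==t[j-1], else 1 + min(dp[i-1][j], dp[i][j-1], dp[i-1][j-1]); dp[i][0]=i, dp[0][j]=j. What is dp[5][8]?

7

   ''  3  1  3  5  4  0  8  6
''  0  1  2  3  4  5  6  7  8
 5  1  1  2  3  3  4  5  6  7
 5  2  2  2  3  3  4  5  6  7
 3  3  2  3  2  3  4  5  6  7
 1  4  3  2  3  3  4  5  6  7
 7  5  4  3  3  4  4  5  6  7
 9  6  5  4  4  4  5  5  6  7
 0  7  6  5  5  5  5  5  6  7
 1  8  7  6  6  6  6  6  6  7
 8  9  8  7  7  7  7  7  6  7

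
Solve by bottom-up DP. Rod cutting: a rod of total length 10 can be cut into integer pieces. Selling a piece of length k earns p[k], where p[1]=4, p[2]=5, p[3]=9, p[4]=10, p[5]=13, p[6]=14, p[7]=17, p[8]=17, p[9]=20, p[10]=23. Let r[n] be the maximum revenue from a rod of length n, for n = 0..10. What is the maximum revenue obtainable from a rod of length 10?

40

   n    0    1    2    3    4    5    6    7    8    9   10
r[n]    0    4    8   12   16   20   24   28   32   36   40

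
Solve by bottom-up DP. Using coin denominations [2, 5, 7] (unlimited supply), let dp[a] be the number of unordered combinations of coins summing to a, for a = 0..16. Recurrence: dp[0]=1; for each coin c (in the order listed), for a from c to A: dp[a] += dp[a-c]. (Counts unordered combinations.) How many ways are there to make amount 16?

after  coin     0     1     2     3     4     5     6     7     8     9    10    11    12    13    14    15    16
          2     1     0     1     0     1     0     1     0     1     0     1     0     1     0     1     0     1
          5     1     0     1     0     1     1     1     1     1     1     2     1     2     1     2     2     2
          7     1     0     1     0     1     1     1     2     1     2     2     2     3     2     4     3     4

4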